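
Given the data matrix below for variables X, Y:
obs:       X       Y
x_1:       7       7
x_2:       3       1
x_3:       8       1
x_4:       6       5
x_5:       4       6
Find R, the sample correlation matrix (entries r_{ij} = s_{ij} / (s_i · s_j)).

Step 1 — column means:
  mean(X) = (7 + 3 + 8 + 6 + 4) / 5 = 28/5 = 5.6
  mean(Y) = (7 + 1 + 1 + 5 + 6) / 5 = 20/5 = 4

Step 2 — sample variances and covariances s[i,j] = (1/(n-1)) · Σ_k (x_{k,i} - mean_i) · (x_{k,j} - mean_j), with n-1 = 4:
  s[X,X] = ((1.4)·(1.4) + (-2.6)·(-2.6) + (2.4)·(2.4) + (0.4)·(0.4) + (-1.6)·(-1.6)) / 4 = 17.2/4 = 4.3
  s[X,Y] = ((1.4)·(3) + (-2.6)·(-3) + (2.4)·(-3) + (0.4)·(1) + (-1.6)·(2)) / 4 = 2/4 = 0.5
  s[Y,Y] = ((3)·(3) + (-3)·(-3) + (-3)·(-3) + (1)·(1) + (2)·(2)) / 4 = 32/4 = 8
  Sample standard deviations s_i = √(s[i,i]):
  s(X) = √(4.3) = 2.0736
  s(Y) = √(8) = 2.8284

Step 3 — r_{ij} = s_{ij} / (s_i · s_j):
  r[X,X] = 1 (diagonal).
  r[X,Y] = 0.5 / (2.0736 · 2.8284) = 0.5 / 5.8652 = 0.0852
  r[Y,Y] = 1 (diagonal).

R is symmetric with unit diagonal. Assembling:

R = [[1, 0.0852],
 [0.0852, 1]]


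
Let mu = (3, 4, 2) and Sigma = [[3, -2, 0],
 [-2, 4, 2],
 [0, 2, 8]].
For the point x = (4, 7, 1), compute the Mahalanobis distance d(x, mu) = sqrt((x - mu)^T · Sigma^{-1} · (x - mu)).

Step 1 — centre the observation: (x - mu) = (1, 3, -1).

Step 2 — invert Sigma (cofactor / det for 3×3, or solve directly):
  Sigma^{-1} = [[0.5385, 0.3077, -0.0769],
 [0.3077, 0.4615, -0.1154],
 [-0.0769, -0.1154, 0.1538]].

Step 3 — form the quadratic (x - mu)^T · Sigma^{-1} · (x - mu):
  Sigma^{-1} · (x - mu) = (1.5385, 1.8077, -0.5769).
  (x - mu)^T · [Sigma^{-1} · (x - mu)] = (1)·(1.5385) + (3)·(1.8077) + (-1)·(-0.5769) = 7.5385.

Step 4 — take square root: d = √(7.5385) ≈ 2.7456.

d(x, mu) = √(7.5385) ≈ 2.7456


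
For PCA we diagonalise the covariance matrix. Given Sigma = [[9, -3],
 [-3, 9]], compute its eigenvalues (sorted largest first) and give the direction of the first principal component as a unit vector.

Step 1 — characteristic polynomial of 2×2 Sigma:
  det(Sigma - λI) = λ² - trace · λ + det = 0.
  trace = 9 + 9 = 18, det = 9·9 - (-3)² = 72.
Step 2 — discriminant:
  Δ = trace² - 4·det = 324 - 288 = 36.
Step 3 — eigenvalues:
  λ = (trace ± √Δ)/2 = (18 ± 6)/2,
  λ_1 = 12,  λ_2 = 6.

Step 4 — unit eigenvector for λ_1: solve (Sigma - λ_1 I)v = 0. First row:
  (9 - 12)·v_x + (-3)·v_y = 0, i.e. (-3)·v_x + (-3)·v_y = 0,
  so v ∝ (b, λ_1 - a) = (-3, 3); multiply by -1 so the first entry is positive: u = (3, -3).
  ||u|| = √((3)² + (-3)²) = √(18) ≈ 4.2426,
  v_1 = u/||u|| ≈ (0.7071, -0.7071) (||v_1|| = 1).

λ_1 = 12,  λ_2 = 6;  v_1 ≈ (0.7071, -0.7071)


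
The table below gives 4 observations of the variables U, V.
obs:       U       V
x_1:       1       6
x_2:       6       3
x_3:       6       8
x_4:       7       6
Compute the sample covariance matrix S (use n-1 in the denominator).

Step 1 — column means:
  mean(U) = (1 + 6 + 6 + 7) / 4 = 20/4 = 5
  mean(V) = (6 + 3 + 8 + 6) / 4 = 23/4 = 5.75

Step 2 — sample covariance S[i,j] = (1/(n-1)) · Σ_k (x_{k,i} - mean_i) · (x_{k,j} - mean_j), with n-1 = 3.
  S[U,U] = ((-4)·(-4) + (1)·(1) + (1)·(1) + (2)·(2)) / 3 = 22/3 = 7.3333
  S[U,V] = ((-4)·(0.25) + (1)·(-2.75) + (1)·(2.25) + (2)·(0.25)) / 3 = -1/3 = -0.3333
  S[V,V] = ((0.25)·(0.25) + (-2.75)·(-2.75) + (2.25)·(2.25) + (0.25)·(0.25)) / 3 = 12.75/3 = 4.25

S is symmetric (S[j,i] = S[i,j]). Assembling:

S = [[7.3333, -0.3333],
 [-0.3333, 4.25]]


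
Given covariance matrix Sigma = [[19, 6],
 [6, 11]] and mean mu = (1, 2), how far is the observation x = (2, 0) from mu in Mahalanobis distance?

Step 1 — centre the observation: (x - mu) = (1, -2).

Step 2 — invert Sigma. det(Sigma) = 19·11 - (6)² = 173.
  Sigma^{-1} = (1/det) · [[d, -b], [-b, a]] = [[0.0636, -0.0347],
 [-0.0347, 0.1098]].

Step 3 — form the quadratic (x - mu)^T · Sigma^{-1} · (x - mu):
  Sigma^{-1} · (x - mu) = (0.1329, -0.2543).
  (x - mu)^T · [Sigma^{-1} · (x - mu)] = (1)·(0.1329) + (-2)·(-0.2543) = 0.6416.

Step 4 — take square root: d = √(0.6416) ≈ 0.801.

d(x, mu) = √(0.6416) ≈ 0.801


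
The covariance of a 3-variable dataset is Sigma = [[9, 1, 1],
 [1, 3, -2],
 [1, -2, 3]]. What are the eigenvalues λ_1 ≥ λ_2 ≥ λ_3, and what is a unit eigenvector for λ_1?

Step 1 — characteristic polynomial p(λ) = det(λI - Sigma) = λ³ - tr·λ² + c_1·λ - det, where tr = trace, c_1 = sum of the principal 2×2 minors, det = det(Sigma):
  tr = 9 + 3 + 3 = 15,
  c_1 = (9·3 - (1)²) + (9·3 - (1)²) + (3·3 - (-2)²) = 26 + 26 + 5 = 57,
  det = 9·(3·3 - (-2)²) - (1)·((1)·3 - (-2)·(1)) + (1)·((1)·(-2) - 3·(1)) = 9·(5) - (1)·(5) + (1)·(-5) = 35.
  So p(λ) = λ³ - 15λ² + 57λ - 35.
Step 2 — look for an integer root (rational root theorem: any rational root is an integer divisor of 35). Testing λ = 5:
  p(5) = 125 - 375 + 285 - 35 = 0  ✓
  Dividing out (λ - 5): p(λ) = (λ - 5)(λ² - 10λ + 7).
Step 3 — remaining eigenvalues from the quadratic λ² - 10λ + 7 = 0:
  Δ = 10² - 4·7 = 100 - 28 = 72,  λ = (10 ± √72)/2 = (10 ± 8.4853)/2 ≈ 9.2426 or 0.7574.
  Sorted: λ_1 = 9.2426,  λ_2 = 5,  λ_3 = 0.7574  (check: sum = 15 = tr ✓).

Step 4 — unit eigenvector for λ_1 ≈ 9.2426: v spans the null space of (Sigma - λ_1 I), whose rows are
  r_1 = (-0.2426, 1, 1),  r_2 = (1, -6.2426, -2),  r_3 = (1, -2, -6.2426).
  v is orthogonal to every row, so take v ∝ r_1 × r_2 = ((1)·(-2) - (1)·(-6.2426), (1)·(1) - (-0.2426)·(-2), (-0.2426)·(-6.2426) - (1)·(1)) ≈ (4.2426, 0.5147, 0.5147).
  Let u = (4.2426, 0.5147, 0.5147).
  ||u|| = √((4.2426)² + (0.5147)² + (0.5147)²) = √(18.5299) ≈ 4.3046,  v_1 = u/||u|| ≈ (0.9856, 0.1196, 0.1196) (||v_1|| = 1).

λ_1 = 9.2426,  λ_2 = 5,  λ_3 = 0.7574;  v_1 ≈ (0.9856, 0.1196, 0.1196)


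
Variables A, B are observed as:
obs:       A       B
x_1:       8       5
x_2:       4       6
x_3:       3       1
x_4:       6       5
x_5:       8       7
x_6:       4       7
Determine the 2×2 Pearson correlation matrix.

Step 1 — column means:
  mean(A) = (8 + 4 + 3 + 6 + 8 + 4) / 6 = 33/6 = 5.5
  mean(B) = (5 + 6 + 1 + 5 + 7 + 7) / 6 = 31/6 = 5.1667

Step 2 — sample variances and covariances s[i,j] = (1/(n-1)) · Σ_k (x_{k,i} - mean_i) · (x_{k,j} - mean_j), with n-1 = 5:
  s[A,A] = ((2.5)·(2.5) + (-1.5)·(-1.5) + (-2.5)·(-2.5) + (0.5)·(0.5) + (2.5)·(2.5) + (-1.5)·(-1.5)) / 5 = 23.5/5 = 4.7
  s[A,B] = ((2.5)·(-0.1667) + (-1.5)·(0.8333) + (-2.5)·(-4.1667) + (0.5)·(-0.1667) + (2.5)·(1.8333) + (-1.5)·(1.8333)) / 5 = 10.5/5 = 2.1
  s[B,B] = ((-0.1667)·(-0.1667) + (0.8333)·(0.8333) + (-4.1667)·(-4.1667) + (-0.1667)·(-0.1667) + (1.8333)·(1.8333) + (1.8333)·(1.8333)) / 5 = 24.8333/5 = 4.9667
  Sample standard deviations s_i = √(s[i,i]):
  s(A) = √(4.7) = 2.1679
  s(B) = √(4.9667) = 2.2286

Step 3 — r_{ij} = s_{ij} / (s_i · s_j):
  r[A,A] = 1 (diagonal).
  r[A,B] = 2.1 / (2.1679 · 2.2286) = 2.1 / 4.8315 = 0.4346
  r[B,B] = 1 (diagonal).

R is symmetric with unit diagonal. Assembling:

R = [[1, 0.4346],
 [0.4346, 1]]


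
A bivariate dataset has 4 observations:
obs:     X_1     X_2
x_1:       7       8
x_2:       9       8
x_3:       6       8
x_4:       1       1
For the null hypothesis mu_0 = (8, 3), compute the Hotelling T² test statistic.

Step 1 — sample mean vector:
  mean(X_1) = (7 + 9 + 6 + 1) / 4 = 23/4 = 5.75
  mean(X_2) = (8 + 8 + 8 + 1) / 4 = 25/4 = 6.25
  x̄ = (5.75, 6.25),  deviation x̄ - mu_0 = (5.75, 6.25) - (8, 3) = (-2.25, 3.25).

Step 2 — sample covariance matrix, S[i,j] = (1/(n-1)) · Σ_k (x_{k,i} - mean_i) · (x_{k,j} - mean_j), divisor n-1 = 3:
  S[X_1,X_1] = ((1.25)·(1.25) + (3.25)·(3.25) + (0.25)·(0.25) + (-4.75)·(-4.75)) / 3 = 34.75/3 = 11.5833
  S[X_1,X_2] = ((1.25)·(1.75) + (3.25)·(1.75) + (0.25)·(1.75) + (-4.75)·(-5.25)) / 3 = 33.25/3 = 11.0833
  S[X_2,X_2] = ((1.75)·(1.75) + (1.75)·(1.75) + (1.75)·(1.75) + (-5.25)·(-5.25)) / 3 = 36.75/3 = 12.25
  S = [[11.5833, 11.0833],
 [11.0833, 12.25]].

Step 3 — invert S. det(S) = 11.5833·12.25 - (11.0833)² = 19.0556.
  S^{-1} = (1/det) · [[d, -b], [-b, a]] = [[0.6429, -0.5816],
 [-0.5816, 0.6079]].

Step 4 — quadratic form (x̄ - mu_0)^T · S^{-1} · (x̄ - mu_0):
  S^{-1} · (x̄ - mu_0) = (-3.3367, 3.2843),
  (x̄ - mu_0)^T · [...] = (-2.25)·(-3.3367) + (3.25)·(3.2843) = 18.1815.

Step 5 — scale by n: T² = 4 · 18.1815 = 72.7259.

T² ≈ 72.7259


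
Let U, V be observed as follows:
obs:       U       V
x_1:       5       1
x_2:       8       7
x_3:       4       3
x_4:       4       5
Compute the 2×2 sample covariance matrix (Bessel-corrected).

Step 1 — column means:
  mean(U) = (5 + 8 + 4 + 4) / 4 = 21/4 = 5.25
  mean(V) = (1 + 7 + 3 + 5) / 4 = 16/4 = 4

Step 2 — sample covariance S[i,j] = (1/(n-1)) · Σ_k (x_{k,i} - mean_i) · (x_{k,j} - mean_j), with n-1 = 3.
  S[U,U] = ((-0.25)·(-0.25) + (2.75)·(2.75) + (-1.25)·(-1.25) + (-1.25)·(-1.25)) / 3 = 10.75/3 = 3.5833
  S[U,V] = ((-0.25)·(-3) + (2.75)·(3) + (-1.25)·(-1) + (-1.25)·(1)) / 3 = 9/3 = 3
  S[V,V] = ((-3)·(-3) + (3)·(3) + (-1)·(-1) + (1)·(1)) / 3 = 20/3 = 6.6667

S is symmetric (S[j,i] = S[i,j]). Assembling:

S = [[3.5833, 3],
 [3, 6.6667]]


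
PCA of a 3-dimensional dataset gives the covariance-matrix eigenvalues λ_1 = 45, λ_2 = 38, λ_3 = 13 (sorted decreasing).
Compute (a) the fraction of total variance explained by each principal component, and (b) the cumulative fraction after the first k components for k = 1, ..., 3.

Step 1 — total variance = trace(Sigma) = Σ λ_i = 45 + 38 + 13 = 96.

Step 2 — fraction explained by component i = λ_i / Σ λ:
  PC1: 45/96 = 0.4688
  PC2: 38/96 = 0.3958
  PC3: 13/96 = 0.1354

Step 3 — cumulative fraction after k components = (λ_1 + ... + λ_k) / Σ λ:
  k = 1: 45/96 = 0.4688
  k = 2: (45 + 38)/96 = 83/96 = 0.8646
  k = 3: (45 + 38 + 13)/96 = 96/96 = 1

Summary (fraction, with percent):

explained: PC1 0.4688 (46.88%), PC2 0.3958 (39.58%), PC3 0.1354 (13.54%);  cumulative: 0.4688, 0.8646, 1


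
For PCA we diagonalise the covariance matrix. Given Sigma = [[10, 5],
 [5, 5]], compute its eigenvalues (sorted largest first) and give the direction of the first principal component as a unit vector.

Step 1 — characteristic polynomial of 2×2 Sigma:
  det(Sigma - λI) = λ² - trace · λ + det = 0.
  trace = 10 + 5 = 15, det = 10·5 - (5)² = 25.
Step 2 — discriminant:
  Δ = trace² - 4·det = 225 - 100 = 125.
Step 3 — eigenvalues:
  λ = (trace ± √Δ)/2 = (15 ± 11.1803)/2,
  λ_1 = 13.0902,  λ_2 = 1.9098.

Step 4 — unit eigenvector for λ_1: solve (Sigma - λ_1 I)v = 0. First row:
  (10 - 13.0902)·v_x + (5)·v_y = 0, i.e. (-3.0902)·v_x + (5)·v_y = 0,
  so v ∝ (b, λ_1 - a) = (5, 3.0902) = u.
  ||u|| = √((5)² + (3.0902)²) = √(34.5492) ≈ 5.8779,
  v_1 = u/||u|| ≈ (0.8507, 0.5257) (||v_1|| = 1).

λ_1 = 13.0902,  λ_2 = 1.9098;  v_1 ≈ (0.8507, 0.5257)


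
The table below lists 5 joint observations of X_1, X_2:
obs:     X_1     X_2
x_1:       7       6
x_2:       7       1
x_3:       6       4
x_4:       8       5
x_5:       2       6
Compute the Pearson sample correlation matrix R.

Step 1 — column means:
  mean(X_1) = (7 + 7 + 6 + 8 + 2) / 5 = 30/5 = 6
  mean(X_2) = (6 + 1 + 4 + 5 + 6) / 5 = 22/5 = 4.4

Step 2 — sample variances and covariances s[i,j] = (1/(n-1)) · Σ_k (x_{k,i} - mean_i) · (x_{k,j} - mean_j), with n-1 = 4:
  s[X_1,X_1] = ((1)·(1) + (1)·(1) + (0)·(0) + (2)·(2) + (-4)·(-4)) / 4 = 22/4 = 5.5
  s[X_1,X_2] = ((1)·(1.6) + (1)·(-3.4) + (0)·(-0.4) + (2)·(0.6) + (-4)·(1.6)) / 4 = -7/4 = -1.75
  s[X_2,X_2] = ((1.6)·(1.6) + (-3.4)·(-3.4) + (-0.4)·(-0.4) + (0.6)·(0.6) + (1.6)·(1.6)) / 4 = 17.2/4 = 4.3
  Sample standard deviations s_i = √(s[i,i]):
  s(X_1) = √(5.5) = 2.3452
  s(X_2) = √(4.3) = 2.0736

Step 3 — r_{ij} = s_{ij} / (s_i · s_j):
  r[X_1,X_1] = 1 (diagonal).
  r[X_1,X_2] = -1.75 / (2.3452 · 2.0736) = -1.75 / 4.8631 = -0.3599
  r[X_2,X_2] = 1 (diagonal).

R is symmetric with unit diagonal. Assembling:

R = [[1, -0.3599],
 [-0.3599, 1]]


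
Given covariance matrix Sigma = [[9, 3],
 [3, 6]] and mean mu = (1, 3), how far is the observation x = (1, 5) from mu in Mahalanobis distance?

Step 1 — centre the observation: (x - mu) = (0, 2).

Step 2 — invert Sigma. det(Sigma) = 9·6 - (3)² = 45.
  Sigma^{-1} = (1/det) · [[d, -b], [-b, a]] = [[0.1333, -0.0667],
 [-0.0667, 0.2]].

Step 3 — form the quadratic (x - mu)^T · Sigma^{-1} · (x - mu):
  Sigma^{-1} · (x - mu) = (-0.1333, 0.4).
  (x - mu)^T · [Sigma^{-1} · (x - mu)] = (0)·(-0.1333) + (2)·(0.4) = 0.8.

Step 4 — take square root: d = √(0.8) ≈ 0.8944.

d(x, mu) = √(0.8) ≈ 0.8944


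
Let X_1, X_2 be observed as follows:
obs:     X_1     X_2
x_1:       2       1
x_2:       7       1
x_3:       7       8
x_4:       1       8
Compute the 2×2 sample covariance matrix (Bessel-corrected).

Step 1 — column means:
  mean(X_1) = (2 + 7 + 7 + 1) / 4 = 17/4 = 4.25
  mean(X_2) = (1 + 1 + 8 + 8) / 4 = 18/4 = 4.5

Step 2 — sample covariance S[i,j] = (1/(n-1)) · Σ_k (x_{k,i} - mean_i) · (x_{k,j} - mean_j), with n-1 = 3.
  S[X_1,X_1] = ((-2.25)·(-2.25) + (2.75)·(2.75) + (2.75)·(2.75) + (-3.25)·(-3.25)) / 3 = 30.75/3 = 10.25
  S[X_1,X_2] = ((-2.25)·(-3.5) + (2.75)·(-3.5) + (2.75)·(3.5) + (-3.25)·(3.5)) / 3 = -3.5/3 = -1.1667
  S[X_2,X_2] = ((-3.5)·(-3.5) + (-3.5)·(-3.5) + (3.5)·(3.5) + (3.5)·(3.5)) / 3 = 49/3 = 16.3333

S is symmetric (S[j,i] = S[i,j]). Assembling:

S = [[10.25, -1.1667],
 [-1.1667, 16.3333]]


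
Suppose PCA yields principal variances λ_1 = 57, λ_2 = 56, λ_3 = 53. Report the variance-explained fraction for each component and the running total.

Step 1 — total variance = trace(Sigma) = Σ λ_i = 57 + 56 + 53 = 166.

Step 2 — fraction explained by component i = λ_i / Σ λ:
  PC1: 57/166 = 0.3434
  PC2: 56/166 = 0.3373
  PC3: 53/166 = 0.3193

Step 3 — cumulative fraction after k components = (λ_1 + ... + λ_k) / Σ λ:
  k = 1: 57/166 = 0.3434
  k = 2: (57 + 56)/166 = 113/166 = 0.6807
  k = 3: (57 + 56 + 53)/166 = 166/166 = 1

Summary (fraction, with percent):

explained: PC1 0.3434 (34.34%), PC2 0.3373 (33.73%), PC3 0.3193 (31.93%);  cumulative: 0.3434, 0.6807, 1


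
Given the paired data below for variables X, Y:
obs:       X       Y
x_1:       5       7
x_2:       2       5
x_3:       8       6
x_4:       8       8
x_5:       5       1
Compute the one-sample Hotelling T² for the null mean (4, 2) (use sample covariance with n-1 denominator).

Step 1 — sample mean vector:
  mean(X) = (5 + 2 + 8 + 8 + 5) / 5 = 28/5 = 5.6
  mean(Y) = (7 + 5 + 6 + 8 + 1) / 5 = 27/5 = 5.4
  x̄ = (5.6, 5.4),  deviation x̄ - mu_0 = (5.6, 5.4) - (4, 2) = (1.6, 3.4).

Step 2 — sample covariance matrix, S[i,j] = (1/(n-1)) · Σ_k (x_{k,i} - mean_i) · (x_{k,j} - mean_j), divisor n-1 = 4:
  S[X,X] = ((-0.6)·(-0.6) + (-3.6)·(-3.6) + (2.4)·(2.4) + (2.4)·(2.4) + (-0.6)·(-0.6)) / 4 = 25.2/4 = 6.3
  S[X,Y] = ((-0.6)·(1.6) + (-3.6)·(-0.4) + (2.4)·(0.6) + (2.4)·(2.6) + (-0.6)·(-4.4)) / 4 = 10.8/4 = 2.7
  S[Y,Y] = ((1.6)·(1.6) + (-0.4)·(-0.4) + (0.6)·(0.6) + (2.6)·(2.6) + (-4.4)·(-4.4)) / 4 = 29.2/4 = 7.3
  S = [[6.3, 2.7],
 [2.7, 7.3]].

Step 3 — invert S. det(S) = 6.3·7.3 - (2.7)² = 38.7.
  S^{-1} = (1/det) · [[d, -b], [-b, a]] = [[0.1886, -0.0698],
 [-0.0698, 0.1628]].

Step 4 — quadratic form (x̄ - mu_0)^T · S^{-1} · (x̄ - mu_0):
  S^{-1} · (x̄ - mu_0) = (0.0646, 0.4419),
  (x̄ - mu_0)^T · [...] = (1.6)·(0.0646) + (3.4)·(0.4419) = 1.6057.

Step 5 — scale by n: T² = 5 · 1.6057 = 8.0284.

T² ≈ 8.0284


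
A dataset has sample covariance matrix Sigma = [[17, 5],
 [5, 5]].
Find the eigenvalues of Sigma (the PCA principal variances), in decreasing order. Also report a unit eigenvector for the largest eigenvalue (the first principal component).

Step 1 — characteristic polynomial of 2×2 Sigma:
  det(Sigma - λI) = λ² - trace · λ + det = 0.
  trace = 17 + 5 = 22, det = 17·5 - (5)² = 60.
Step 2 — discriminant:
  Δ = trace² - 4·det = 484 - 240 = 244.
Step 3 — eigenvalues:
  λ = (trace ± √Δ)/2 = (22 ± 15.6205)/2,
  λ_1 = 18.8102,  λ_2 = 3.1898.

Step 4 — unit eigenvector for λ_1: solve (Sigma - λ_1 I)v = 0. First row:
  (17 - 18.8102)·v_x + (5)·v_y = 0, i.e. (-1.8102)·v_x + (5)·v_y = 0,
  so v ∝ (b, λ_1 - a) = (5, 1.8102) = u.
  ||u|| = √((5)² + (1.8102)²) = √(28.277) ≈ 5.3176,
  v_1 = u/||u|| ≈ (0.9403, 0.3404) (||v_1|| = 1).

λ_1 = 18.8102,  λ_2 = 3.1898;  v_1 ≈ (0.9403, 0.3404)


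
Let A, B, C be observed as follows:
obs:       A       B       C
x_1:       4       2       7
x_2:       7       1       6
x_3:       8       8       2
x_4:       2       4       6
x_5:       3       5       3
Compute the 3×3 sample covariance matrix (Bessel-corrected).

Step 1 — column means:
  mean(A) = (4 + 7 + 8 + 2 + 3) / 5 = 24/5 = 4.8
  mean(B) = (2 + 1 + 8 + 4 + 5) / 5 = 20/5 = 4
  mean(C) = (7 + 6 + 2 + 6 + 3) / 5 = 24/5 = 4.8

Step 2 — sample covariance S[i,j] = (1/(n-1)) · Σ_k (x_{k,i} - mean_i) · (x_{k,j} - mean_j), with n-1 = 4.
  S[A,A] = ((-0.8)·(-0.8) + (2.2)·(2.2) + (3.2)·(3.2) + (-2.8)·(-2.8) + (-1.8)·(-1.8)) / 4 = 26.8/4 = 6.7
  S[A,B] = ((-0.8)·(-2) + (2.2)·(-3) + (3.2)·(4) + (-2.8)·(0) + (-1.8)·(1)) / 4 = 6/4 = 1.5
  S[A,C] = ((-0.8)·(2.2) + (2.2)·(1.2) + (3.2)·(-2.8) + (-2.8)·(1.2) + (-1.8)·(-1.8)) / 4 = -8.2/4 = -2.05
  S[B,B] = ((-2)·(-2) + (-3)·(-3) + (4)·(4) + (0)·(0) + (1)·(1)) / 4 = 30/4 = 7.5
  S[B,C] = ((-2)·(2.2) + (-3)·(1.2) + (4)·(-2.8) + (0)·(1.2) + (1)·(-1.8)) / 4 = -21/4 = -5.25
  S[C,C] = ((2.2)·(2.2) + (1.2)·(1.2) + (-2.8)·(-2.8) + (1.2)·(1.2) + (-1.8)·(-1.8)) / 4 = 18.8/4 = 4.7

S is symmetric (S[j,i] = S[i,j]). Assembling:

S = [[6.7, 1.5, -2.05],
 [1.5, 7.5, -5.25],
 [-2.05, -5.25, 4.7]]


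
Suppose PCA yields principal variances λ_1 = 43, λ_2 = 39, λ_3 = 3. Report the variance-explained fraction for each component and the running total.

Step 1 — total variance = trace(Sigma) = Σ λ_i = 43 + 39 + 3 = 85.

Step 2 — fraction explained by component i = λ_i / Σ λ:
  PC1: 43/85 = 0.5059
  PC2: 39/85 = 0.4588
  PC3: 3/85 = 0.0353

Step 3 — cumulative fraction after k components = (λ_1 + ... + λ_k) / Σ λ:
  k = 1: 43/85 = 0.5059
  k = 2: (43 + 39)/85 = 82/85 = 0.9647
  k = 3: (43 + 39 + 3)/85 = 85/85 = 1

Summary (fraction, with percent):

explained: PC1 0.5059 (50.59%), PC2 0.4588 (45.88%), PC3 0.0353 (3.53%);  cumulative: 0.5059, 0.9647, 1


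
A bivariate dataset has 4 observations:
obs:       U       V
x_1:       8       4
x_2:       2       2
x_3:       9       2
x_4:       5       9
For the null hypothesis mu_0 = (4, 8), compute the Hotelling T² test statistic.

Step 1 — sample mean vector:
  mean(U) = (8 + 2 + 9 + 5) / 4 = 24/4 = 6
  mean(V) = (4 + 2 + 2 + 9) / 4 = 17/4 = 4.25
  x̄ = (6, 4.25),  deviation x̄ - mu_0 = (6, 4.25) - (4, 8) = (2, -3.75).

Step 2 — sample covariance matrix, S[i,j] = (1/(n-1)) · Σ_k (x_{k,i} - mean_i) · (x_{k,j} - mean_j), divisor n-1 = 3:
  S[U,U] = ((2)·(2) + (-4)·(-4) + (3)·(3) + (-1)·(-1)) / 3 = 30/3 = 10
  S[U,V] = ((2)·(-0.25) + (-4)·(-2.25) + (3)·(-2.25) + (-1)·(4.75)) / 3 = -3/3 = -1
  S[V,V] = ((-0.25)·(-0.25) + (-2.25)·(-2.25) + (-2.25)·(-2.25) + (4.75)·(4.75)) / 3 = 32.75/3 = 10.9167
  S = [[10, -1],
 [-1, 10.9167]].

Step 3 — invert S. det(S) = 10·10.9167 - (-1)² = 108.1667.
  S^{-1} = (1/det) · [[d, -b], [-b, a]] = [[0.1009, 0.0092],
 [0.0092, 0.0924]].

Step 4 — quadratic form (x̄ - mu_0)^T · S^{-1} · (x̄ - mu_0):
  S^{-1} · (x̄ - mu_0) = (0.1672, -0.3282),
  (x̄ - mu_0)^T · [...] = (2)·(0.1672) + (-3.75)·(-0.3282) = 1.5651.

Step 5 — scale by n: T² = 4 · 1.5651 = 6.2604.

T² ≈ 6.2604


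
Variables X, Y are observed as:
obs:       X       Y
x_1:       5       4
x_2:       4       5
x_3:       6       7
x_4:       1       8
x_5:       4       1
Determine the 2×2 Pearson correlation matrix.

Step 1 — column means:
  mean(X) = (5 + 4 + 6 + 1 + 4) / 5 = 20/5 = 4
  mean(Y) = (4 + 5 + 7 + 8 + 1) / 5 = 25/5 = 5

Step 2 — sample variances and covariances s[i,j] = (1/(n-1)) · Σ_k (x_{k,i} - mean_i) · (x_{k,j} - mean_j), with n-1 = 4:
  s[X,X] = ((1)·(1) + (0)·(0) + (2)·(2) + (-3)·(-3) + (0)·(0)) / 4 = 14/4 = 3.5
  s[X,Y] = ((1)·(-1) + (0)·(0) + (2)·(2) + (-3)·(3) + (0)·(-4)) / 4 = -6/4 = -1.5
  s[Y,Y] = ((-1)·(-1) + (0)·(0) + (2)·(2) + (3)·(3) + (-4)·(-4)) / 4 = 30/4 = 7.5
  Sample standard deviations s_i = √(s[i,i]):
  s(X) = √(3.5) = 1.8708
  s(Y) = √(7.5) = 2.7386

Step 3 — r_{ij} = s_{ij} / (s_i · s_j):
  r[X,X] = 1 (diagonal).
  r[X,Y] = -1.5 / (1.8708 · 2.7386) = -1.5 / 5.1235 = -0.2928
  r[Y,Y] = 1 (diagonal).

R is symmetric with unit diagonal. Assembling:

R = [[1, -0.2928],
 [-0.2928, 1]]


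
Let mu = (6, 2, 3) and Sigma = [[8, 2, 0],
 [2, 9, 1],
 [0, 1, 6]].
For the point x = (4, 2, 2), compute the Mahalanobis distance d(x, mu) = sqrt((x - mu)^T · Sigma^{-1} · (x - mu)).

Step 1 — centre the observation: (x - mu) = (-2, 0, -1).

Step 2 — invert Sigma (cofactor / det for 3×3, or solve directly):
  Sigma^{-1} = [[0.1325, -0.03, 0.005],
 [-0.03, 0.12, -0.02],
 [0.005, -0.02, 0.17]].

Step 3 — form the quadratic (x - mu)^T · Sigma^{-1} · (x - mu):
  Sigma^{-1} · (x - mu) = (-0.27, 0.08, -0.18).
  (x - mu)^T · [Sigma^{-1} · (x - mu)] = (-2)·(-0.27) + (0)·(0.08) + (-1)·(-0.18) = 0.72.

Step 4 — take square root: d = √(0.72) ≈ 0.8485.

d(x, mu) = √(0.72) ≈ 0.8485


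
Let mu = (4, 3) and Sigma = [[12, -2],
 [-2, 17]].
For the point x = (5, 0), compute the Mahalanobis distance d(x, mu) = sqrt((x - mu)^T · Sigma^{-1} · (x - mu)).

Step 1 — centre the observation: (x - mu) = (1, -3).

Step 2 — invert Sigma. det(Sigma) = 12·17 - (-2)² = 200.
  Sigma^{-1} = (1/det) · [[d, -b], [-b, a]] = [[0.085, 0.01],
 [0.01, 0.06]].

Step 3 — form the quadratic (x - mu)^T · Sigma^{-1} · (x - mu):
  Sigma^{-1} · (x - mu) = (0.055, -0.17).
  (x - mu)^T · [Sigma^{-1} · (x - mu)] = (1)·(0.055) + (-3)·(-0.17) = 0.565.

Step 4 — take square root: d = √(0.565) ≈ 0.7517.

d(x, mu) = √(0.565) ≈ 0.7517


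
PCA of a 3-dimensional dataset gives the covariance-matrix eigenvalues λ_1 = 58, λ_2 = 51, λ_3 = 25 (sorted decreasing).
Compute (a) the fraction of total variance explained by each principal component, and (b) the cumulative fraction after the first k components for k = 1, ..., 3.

Step 1 — total variance = trace(Sigma) = Σ λ_i = 58 + 51 + 25 = 134.

Step 2 — fraction explained by component i = λ_i / Σ λ:
  PC1: 58/134 = 0.4328
  PC2: 51/134 = 0.3806
  PC3: 25/134 = 0.1866

Step 3 — cumulative fraction after k components = (λ_1 + ... + λ_k) / Σ λ:
  k = 1: 58/134 = 0.4328
  k = 2: (58 + 51)/134 = 109/134 = 0.8134
  k = 3: (58 + 51 + 25)/134 = 134/134 = 1

Summary (fraction, with percent):

explained: PC1 0.4328 (43.28%), PC2 0.3806 (38.06%), PC3 0.1866 (18.66%);  cumulative: 0.4328, 0.8134, 1


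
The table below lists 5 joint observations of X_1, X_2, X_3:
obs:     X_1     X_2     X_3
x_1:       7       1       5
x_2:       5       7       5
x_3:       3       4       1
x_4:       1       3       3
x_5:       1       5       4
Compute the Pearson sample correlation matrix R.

Step 1 — column means:
  mean(X_1) = (7 + 5 + 3 + 1 + 1) / 5 = 17/5 = 3.4
  mean(X_2) = (1 + 7 + 4 + 3 + 5) / 5 = 20/5 = 4
  mean(X_3) = (5 + 5 + 1 + 3 + 4) / 5 = 18/5 = 3.6

Step 2 — sample variances and covariances s[i,j] = (1/(n-1)) · Σ_k (x_{k,i} - mean_i) · (x_{k,j} - mean_j), with n-1 = 4:
  s[X_1,X_1] = ((3.6)·(3.6) + (1.6)·(1.6) + (-0.4)·(-0.4) + (-2.4)·(-2.4) + (-2.4)·(-2.4)) / 4 = 27.2/4 = 6.8
  s[X_1,X_2] = ((3.6)·(-3) + (1.6)·(3) + (-0.4)·(0) + (-2.4)·(-1) + (-2.4)·(1)) / 4 = -6/4 = -1.5
  s[X_1,X_3] = ((3.6)·(1.4) + (1.6)·(1.4) + (-0.4)·(-2.6) + (-2.4)·(-0.6) + (-2.4)·(0.4)) / 4 = 8.8/4 = 2.2
  s[X_2,X_2] = ((-3)·(-3) + (3)·(3) + (0)·(0) + (-1)·(-1) + (1)·(1)) / 4 = 20/4 = 5
  s[X_2,X_3] = ((-3)·(1.4) + (3)·(1.4) + (0)·(-2.6) + (-1)·(-0.6) + (1)·(0.4)) / 4 = 1/4 = 0.25
  s[X_3,X_3] = ((1.4)·(1.4) + (1.4)·(1.4) + (-2.6)·(-2.6) + (-0.6)·(-0.6) + (0.4)·(0.4)) / 4 = 11.2/4 = 2.8
  Sample standard deviations s_i = √(s[i,i]):
  s(X_1) = √(6.8) = 2.6077
  s(X_2) = √(5) = 2.2361
  s(X_3) = √(2.8) = 1.6733

Step 3 — r_{ij} = s_{ij} / (s_i · s_j):
  r[X_1,X_1] = 1 (diagonal).
  r[X_1,X_2] = -1.5 / (2.6077 · 2.2361) = -1.5 / 5.831 = -0.2572
  r[X_1,X_3] = 2.2 / (2.6077 · 1.6733) = 2.2 / 4.3635 = 0.5042
  r[X_2,X_2] = 1 (diagonal).
  r[X_2,X_3] = 0.25 / (2.2361 · 1.6733) = 0.25 / 3.7417 = 0.0668
  r[X_3,X_3] = 1 (diagonal).

R is symmetric with unit diagonal. Assembling:

R = [[1, -0.2572, 0.5042],
 [-0.2572, 1, 0.0668],
 [0.5042, 0.0668, 1]]


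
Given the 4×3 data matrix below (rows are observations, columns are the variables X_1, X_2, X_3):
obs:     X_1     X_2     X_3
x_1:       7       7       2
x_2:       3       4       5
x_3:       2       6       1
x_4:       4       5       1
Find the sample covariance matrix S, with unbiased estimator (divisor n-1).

Step 1 — column means:
  mean(X_1) = (7 + 3 + 2 + 4) / 4 = 16/4 = 4
  mean(X_2) = (7 + 4 + 6 + 5) / 4 = 22/4 = 5.5
  mean(X_3) = (2 + 5 + 1 + 1) / 4 = 9/4 = 2.25

Step 2 — sample covariance S[i,j] = (1/(n-1)) · Σ_k (x_{k,i} - mean_i) · (x_{k,j} - mean_j), with n-1 = 3.
  S[X_1,X_1] = ((3)·(3) + (-1)·(-1) + (-2)·(-2) + (0)·(0)) / 3 = 14/3 = 4.6667
  S[X_1,X_2] = ((3)·(1.5) + (-1)·(-1.5) + (-2)·(0.5) + (0)·(-0.5)) / 3 = 5/3 = 1.6667
  S[X_1,X_3] = ((3)·(-0.25) + (-1)·(2.75) + (-2)·(-1.25) + (0)·(-1.25)) / 3 = -1/3 = -0.3333
  S[X_2,X_2] = ((1.5)·(1.5) + (-1.5)·(-1.5) + (0.5)·(0.5) + (-0.5)·(-0.5)) / 3 = 5/3 = 1.6667
  S[X_2,X_3] = ((1.5)·(-0.25) + (-1.5)·(2.75) + (0.5)·(-1.25) + (-0.5)·(-1.25)) / 3 = -4.5/3 = -1.5
  S[X_3,X_3] = ((-0.25)·(-0.25) + (2.75)·(2.75) + (-1.25)·(-1.25) + (-1.25)·(-1.25)) / 3 = 10.75/3 = 3.5833

S is symmetric (S[j,i] = S[i,j]). Assembling:

S = [[4.6667, 1.6667, -0.3333],
 [1.6667, 1.6667, -1.5],
 [-0.3333, -1.5, 3.5833]]


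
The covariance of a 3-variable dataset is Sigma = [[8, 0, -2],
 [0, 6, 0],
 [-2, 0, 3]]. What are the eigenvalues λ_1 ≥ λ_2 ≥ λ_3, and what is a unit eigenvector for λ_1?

Step 1 — characteristic polynomial p(λ) = det(λI - Sigma) = λ³ - tr·λ² + c_1·λ - det, where tr = trace, c_1 = sum of the principal 2×2 minors, det = det(Sigma):
  tr = 8 + 6 + 3 = 17,
  c_1 = (8·6 - (0)²) + (8·3 - (-2)²) + (6·3 - (0)²) = 48 + 20 + 18 = 86,
  det = 8·(6·3 - (0)²) - (0)·((0)·3 - (0)·(-2)) + (-2)·((0)·(0) - 6·(-2)) = 8·(18) - (0)·(0) + (-2)·(12) = 120.
  So p(λ) = λ³ - 17λ² + 86λ - 120.
Step 2 — look for an integer root (rational root theorem: any rational root is an integer divisor of 120). Testing λ = 6:
  p(6) = 216 - 612 + 516 - 120 = 0  ✓
  Dividing out (λ - 6): p(λ) = (λ - 6)(λ² - 11λ + 20).
Step 3 — remaining eigenvalues from the quadratic λ² - 11λ + 20 = 0:
  Δ = 11² - 4·20 = 121 - 80 = 41,  λ = (11 ± √41)/2 = (11 ± 6.4031)/2 ≈ 8.7016 or 2.2984.
  Sorted: λ_1 = 8.7016,  λ_2 = 6,  λ_3 = 2.2984  (check: sum = 17 = tr ✓).

Step 4 — unit eigenvector for λ_1 ≈ 8.7016: v spans the null space of (Sigma - λ_1 I), whose rows are
  r_1 = (-0.7016, 0, -2),  r_2 = (0, -2.7016, 0),  r_3 = (-2, 0, -5.7016).
  v is orthogonal to every row, so take v ∝ r_1 × r_2 = ((0)·(0) - (-2)·(-2.7016), (-2)·(0) - (-0.7016)·(0), (-0.7016)·(-2.7016) - (0)·(0)) ≈ (-5.4031, 0, 1.8953).
  Rescale (multiply by -1 so the first nonzero entry is positive): u = (5.4031, 0, -1.8953).
  ||u|| = √((5.4031)² + (0)² + (-1.8953)²) = √(32.786) ≈ 5.7259,  v_1 = u/||u|| ≈ (0.9436, 0, -0.331) (||v_1|| = 1).

λ_1 = 8.7016,  λ_2 = 6,  λ_3 = 2.2984;  v_1 ≈ (0.9436, 0, -0.331)


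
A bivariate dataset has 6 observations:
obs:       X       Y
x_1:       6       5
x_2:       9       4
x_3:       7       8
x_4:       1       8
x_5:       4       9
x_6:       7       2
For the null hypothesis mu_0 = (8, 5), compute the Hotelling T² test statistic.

Step 1 — sample mean vector:
  mean(X) = (6 + 9 + 7 + 1 + 4 + 7) / 6 = 34/6 = 5.6667
  mean(Y) = (5 + 4 + 8 + 8 + 9 + 2) / 6 = 36/6 = 6
  x̄ = (5.6667, 6),  deviation x̄ - mu_0 = (5.6667, 6) - (8, 5) = (-2.3333, 1).

Step 2 — sample covariance matrix, S[i,j] = (1/(n-1)) · Σ_k (x_{k,i} - mean_i) · (x_{k,j} - mean_j), divisor n-1 = 5:
  S[X,X] = ((0.3333)·(0.3333) + (3.3333)·(3.3333) + (1.3333)·(1.3333) + (-4.6667)·(-4.6667) + (-1.6667)·(-1.6667) + (1.3333)·(1.3333)) / 5 = 39.3333/5 = 7.8667
  S[X,Y] = ((0.3333)·(-1) + (3.3333)·(-2) + (1.3333)·(2) + (-4.6667)·(2) + (-1.6667)·(3) + (1.3333)·(-4)) / 5 = -24/5 = -4.8
  S[Y,Y] = ((-1)·(-1) + (-2)·(-2) + (2)·(2) + (2)·(2) + (3)·(3) + (-4)·(-4)) / 5 = 38/5 = 7.6
  S = [[7.8667, -4.8],
 [-4.8, 7.6]].

Step 3 — invert S. det(S) = 7.8667·7.6 - (-4.8)² = 36.7467.
  S^{-1} = (1/det) · [[d, -b], [-b, a]] = [[0.2068, 0.1306],
 [0.1306, 0.2141]].

Step 4 — quadratic form (x̄ - mu_0)^T · S^{-1} · (x̄ - mu_0):
  S^{-1} · (x̄ - mu_0) = (-0.352, -0.0907),
  (x̄ - mu_0)^T · [...] = (-2.3333)·(-0.352) + (1)·(-0.0907) = 0.7305.

Step 5 — scale by n: T² = 6 · 0.7305 = 4.3832.

T² ≈ 4.3832


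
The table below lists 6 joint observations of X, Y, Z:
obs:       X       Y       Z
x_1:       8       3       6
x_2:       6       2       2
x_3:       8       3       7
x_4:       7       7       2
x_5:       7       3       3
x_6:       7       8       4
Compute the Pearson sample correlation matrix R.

Step 1 — column means:
  mean(X) = (8 + 6 + 8 + 7 + 7 + 7) / 6 = 43/6 = 7.1667
  mean(Y) = (3 + 2 + 3 + 7 + 3 + 8) / 6 = 26/6 = 4.3333
  mean(Z) = (6 + 2 + 7 + 2 + 3 + 4) / 6 = 24/6 = 4

Step 2 — sample variances and covariances s[i,j] = (1/(n-1)) · Σ_k (x_{k,i} - mean_i) · (x_{k,j} - mean_j), with n-1 = 5:
  s[X,X] = ((0.8333)·(0.8333) + (-1.1667)·(-1.1667) + (0.8333)·(0.8333) + (-0.1667)·(-0.1667) + (-0.1667)·(-0.1667) + (-0.1667)·(-0.1667)) / 5 = 2.8333/5 = 0.5667
  s[X,Y] = ((0.8333)·(-1.3333) + (-1.1667)·(-2.3333) + (0.8333)·(-1.3333) + (-0.1667)·(2.6667) + (-0.1667)·(-1.3333) + (-0.1667)·(3.6667)) / 5 = -0.3333/5 = -0.0667
  s[X,Z] = ((0.8333)·(2) + (-1.1667)·(-2) + (0.8333)·(3) + (-0.1667)·(-2) + (-0.1667)·(-1) + (-0.1667)·(0)) / 5 = 7/5 = 1.4
  s[Y,Y] = ((-1.3333)·(-1.3333) + (-2.3333)·(-2.3333) + (-1.3333)·(-1.3333) + (2.6667)·(2.6667) + (-1.3333)·(-1.3333) + (3.6667)·(3.6667)) / 5 = 31.3333/5 = 6.2667
  s[Y,Z] = ((-1.3333)·(2) + (-2.3333)·(-2) + (-1.3333)·(3) + (2.6667)·(-2) + (-1.3333)·(-1) + (3.6667)·(0)) / 5 = -6/5 = -1.2
  s[Z,Z] = ((2)·(2) + (-2)·(-2) + (3)·(3) + (-2)·(-2) + (-1)·(-1) + (0)·(0)) / 5 = 22/5 = 4.4
  Sample standard deviations s_i = √(s[i,i]):
  s(X) = √(0.5667) = 0.7528
  s(Y) = √(6.2667) = 2.5033
  s(Z) = √(4.4) = 2.0976

Step 3 — r_{ij} = s_{ij} / (s_i · s_j):
  r[X,X] = 1 (diagonal).
  r[X,Y] = -0.0667 / (0.7528 · 2.5033) = -0.0667 / 1.8844 = -0.0354
  r[X,Z] = 1.4 / (0.7528 · 2.0976) = 1.4 / 1.579 = 0.8866
  r[Y,Y] = 1 (diagonal).
  r[Y,Z] = -1.2 / (2.5033 · 2.0976) = -1.2 / 5.251 = -0.2285
  r[Z,Z] = 1 (diagonal).

R is symmetric with unit diagonal. Assembling:

R = [[1, -0.0354, 0.8866],
 [-0.0354, 1, -0.2285],
 [0.8866, -0.2285, 1]]


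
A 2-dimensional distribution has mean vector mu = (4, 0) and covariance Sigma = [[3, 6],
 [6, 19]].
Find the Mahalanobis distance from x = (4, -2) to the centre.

Step 1 — centre the observation: (x - mu) = (0, -2).

Step 2 — invert Sigma. det(Sigma) = 3·19 - (6)² = 21.
  Sigma^{-1} = (1/det) · [[d, -b], [-b, a]] = [[0.9048, -0.2857],
 [-0.2857, 0.1429]].

Step 3 — form the quadratic (x - mu)^T · Sigma^{-1} · (x - mu):
  Sigma^{-1} · (x - mu) = (0.5714, -0.2857).
  (x - mu)^T · [Sigma^{-1} · (x - mu)] = (0)·(0.5714) + (-2)·(-0.2857) = 0.5714.

Step 4 — take square root: d = √(0.5714) ≈ 0.7559.

d(x, mu) = √(0.5714) ≈ 0.7559


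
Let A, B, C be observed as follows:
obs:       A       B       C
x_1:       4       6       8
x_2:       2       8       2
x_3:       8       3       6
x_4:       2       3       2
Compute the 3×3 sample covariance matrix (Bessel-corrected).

Step 1 — column means:
  mean(A) = (4 + 2 + 8 + 2) / 4 = 16/4 = 4
  mean(B) = (6 + 8 + 3 + 3) / 4 = 20/4 = 5
  mean(C) = (8 + 2 + 6 + 2) / 4 = 18/4 = 4.5

Step 2 — sample covariance S[i,j] = (1/(n-1)) · Σ_k (x_{k,i} - mean_i) · (x_{k,j} - mean_j), with n-1 = 3.
  S[A,A] = ((0)·(0) + (-2)·(-2) + (4)·(4) + (-2)·(-2)) / 3 = 24/3 = 8
  S[A,B] = ((0)·(1) + (-2)·(3) + (4)·(-2) + (-2)·(-2)) / 3 = -10/3 = -3.3333
  S[A,C] = ((0)·(3.5) + (-2)·(-2.5) + (4)·(1.5) + (-2)·(-2.5)) / 3 = 16/3 = 5.3333
  S[B,B] = ((1)·(1) + (3)·(3) + (-2)·(-2) + (-2)·(-2)) / 3 = 18/3 = 6
  S[B,C] = ((1)·(3.5) + (3)·(-2.5) + (-2)·(1.5) + (-2)·(-2.5)) / 3 = -2/3 = -0.6667
  S[C,C] = ((3.5)·(3.5) + (-2.5)·(-2.5) + (1.5)·(1.5) + (-2.5)·(-2.5)) / 3 = 27/3 = 9

S is symmetric (S[j,i] = S[i,j]). Assembling:

S = [[8, -3.3333, 5.3333],
 [-3.3333, 6, -0.6667],
 [5.3333, -0.6667, 9]]


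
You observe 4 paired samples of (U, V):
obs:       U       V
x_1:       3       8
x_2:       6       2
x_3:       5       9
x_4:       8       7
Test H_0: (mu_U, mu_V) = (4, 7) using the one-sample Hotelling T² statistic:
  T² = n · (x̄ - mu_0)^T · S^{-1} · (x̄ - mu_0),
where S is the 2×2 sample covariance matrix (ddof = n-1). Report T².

Step 1 — sample mean vector:
  mean(U) = (3 + 6 + 5 + 8) / 4 = 22/4 = 5.5
  mean(V) = (8 + 2 + 9 + 7) / 4 = 26/4 = 6.5
  x̄ = (5.5, 6.5),  deviation x̄ - mu_0 = (5.5, 6.5) - (4, 7) = (1.5, -0.5).

Step 2 — sample covariance matrix, S[i,j] = (1/(n-1)) · Σ_k (x_{k,i} - mean_i) · (x_{k,j} - mean_j), divisor n-1 = 3:
  S[U,U] = ((-2.5)·(-2.5) + (0.5)·(0.5) + (-0.5)·(-0.5) + (2.5)·(2.5)) / 3 = 13/3 = 4.3333
  S[U,V] = ((-2.5)·(1.5) + (0.5)·(-4.5) + (-0.5)·(2.5) + (2.5)·(0.5)) / 3 = -6/3 = -2
  S[V,V] = ((1.5)·(1.5) + (-4.5)·(-4.5) + (2.5)·(2.5) + (0.5)·(0.5)) / 3 = 29/3 = 9.6667
  S = [[4.3333, -2],
 [-2, 9.6667]].

Step 3 — invert S. det(S) = 4.3333·9.6667 - (-2)² = 37.8889.
  S^{-1} = (1/det) · [[d, -b], [-b, a]] = [[0.2551, 0.0528],
 [0.0528, 0.1144]].

Step 4 — quadratic form (x̄ - mu_0)^T · S^{-1} · (x̄ - mu_0):
  S^{-1} · (x̄ - mu_0) = (0.3563, 0.022),
  (x̄ - mu_0)^T · [...] = (1.5)·(0.3563) + (-0.5)·(0.022) = 0.5235.

Step 5 — scale by n: T² = 4 · 0.5235 = 2.0938.

T² ≈ 2.0938


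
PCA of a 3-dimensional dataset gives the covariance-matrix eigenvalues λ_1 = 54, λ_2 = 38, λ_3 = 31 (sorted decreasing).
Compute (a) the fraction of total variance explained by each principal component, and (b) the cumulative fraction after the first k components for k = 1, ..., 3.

Step 1 — total variance = trace(Sigma) = Σ λ_i = 54 + 38 + 31 = 123.

Step 2 — fraction explained by component i = λ_i / Σ λ:
  PC1: 54/123 = 0.439
  PC2: 38/123 = 0.3089
  PC3: 31/123 = 0.252

Step 3 — cumulative fraction after k components = (λ_1 + ... + λ_k) / Σ λ:
  k = 1: 54/123 = 0.439
  k = 2: (54 + 38)/123 = 92/123 = 0.748
  k = 3: (54 + 38 + 31)/123 = 123/123 = 1

Summary (fraction, with percent):

explained: PC1 0.439 (43.9%), PC2 0.3089 (30.89%), PC3 0.252 (25.2%);  cumulative: 0.439, 0.748, 1


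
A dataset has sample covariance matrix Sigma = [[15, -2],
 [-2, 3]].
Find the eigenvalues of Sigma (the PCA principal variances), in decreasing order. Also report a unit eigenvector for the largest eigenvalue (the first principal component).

Step 1 — characteristic polynomial of 2×2 Sigma:
  det(Sigma - λI) = λ² - trace · λ + det = 0.
  trace = 15 + 3 = 18, det = 15·3 - (-2)² = 41.
Step 2 — discriminant:
  Δ = trace² - 4·det = 324 - 164 = 160.
Step 3 — eigenvalues:
  λ = (trace ± √Δ)/2 = (18 ± 12.6491)/2,
  λ_1 = 15.3246,  λ_2 = 2.6754.

Step 4 — unit eigenvector for λ_1: solve (Sigma - λ_1 I)v = 0. First row:
  (15 - 15.3246)·v_x + (-2)·v_y = 0, i.e. (-0.3246)·v_x + (-2)·v_y = 0,
  so v ∝ (b, λ_1 - a) = (-2, 0.3246); multiply by -1 so the first entry is positive: u = (2, -0.3246).
  ||u|| = √((2)² + (-0.3246)²) = √(4.1053) ≈ 2.0262,
  v_1 = u/||u|| ≈ (0.9871, -0.1602) (||v_1|| = 1).

λ_1 = 15.3246,  λ_2 = 2.6754;  v_1 ≈ (0.9871, -0.1602)


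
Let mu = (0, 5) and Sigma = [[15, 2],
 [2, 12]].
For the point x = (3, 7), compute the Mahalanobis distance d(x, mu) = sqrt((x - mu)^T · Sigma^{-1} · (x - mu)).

Step 1 — centre the observation: (x - mu) = (3, 2).

Step 2 — invert Sigma. det(Sigma) = 15·12 - (2)² = 176.
  Sigma^{-1} = (1/det) · [[d, -b], [-b, a]] = [[0.0682, -0.0114],
 [-0.0114, 0.0852]].

Step 3 — form the quadratic (x - mu)^T · Sigma^{-1} · (x - mu):
  Sigma^{-1} · (x - mu) = (0.1818, 0.1364).
  (x - mu)^T · [Sigma^{-1} · (x - mu)] = (3)·(0.1818) + (2)·(0.1364) = 0.8182.

Step 4 — take square root: d = √(0.8182) ≈ 0.9045.

d(x, mu) = √(0.8182) ≈ 0.9045


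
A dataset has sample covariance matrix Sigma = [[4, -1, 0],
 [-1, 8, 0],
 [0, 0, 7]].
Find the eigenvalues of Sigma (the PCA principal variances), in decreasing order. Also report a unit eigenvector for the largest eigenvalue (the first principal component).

Step 1 — characteristic polynomial p(λ) = det(λI - Sigma) = λ³ - tr·λ² + c_1·λ - det, where tr = trace, c_1 = sum of the principal 2×2 minors, det = det(Sigma):
  tr = 4 + 8 + 7 = 19,
  c_1 = (4·8 - (-1)²) + (4·7 - (0)²) + (8·7 - (0)²) = 31 + 28 + 56 = 115,
  det = 4·(8·7 - (0)²) - (-1)·((-1)·7 - (0)·(0)) + (0)·((-1)·(0) - 8·(0)) = 4·(56) - (-1)·(-7) + (0)·(0) = 217.
  So p(λ) = λ³ - 19λ² + 115λ - 217.
Step 2 — look for an integer root (rational root theorem: any rational root is an integer divisor of 217). Testing λ = 7:
  p(7) = 343 - 931 + 805 - 217 = 0  ✓
  Dividing out (λ - 7): p(λ) = (λ - 7)(λ² - 12λ + 31).
Step 3 — remaining eigenvalues from the quadratic λ² - 12λ + 31 = 0:
  Δ = 12² - 4·31 = 144 - 124 = 20,  λ = (12 ± √20)/2 = (12 ± 4.4721)/2 ≈ 8.2361 or 3.7639.
  Sorted: λ_1 = 8.2361,  λ_2 = 7,  λ_3 = 3.7639  (check: sum = 19 = tr ✓).

Step 4 — unit eigenvector for λ_1 ≈ 8.2361: v spans the null space of (Sigma - λ_1 I), whose rows are
  r_1 = (-4.2361, -1, 0),  r_2 = (-1, -0.2361, 0),  r_3 = (0, 0, -1.2361).
  v is orthogonal to every row, so take v ∝ r_1 × r_3 = ((-1)·(-1.2361) - (0)·(0), (0)·(0) - (-4.2361)·(-1.2361), (-4.2361)·(0) - (-1)·(0)) ≈ (1.2361, -5.2361, 0).
  Let u = (1.2361, -5.2361, 0).
  ||u|| = √((1.2361)² + (-5.2361)² + (0)²) = √(28.9443) ≈ 5.38,  v_1 = u/||u|| ≈ (0.2298, -0.9732, 0) (||v_1|| = 1).

λ_1 = 8.2361,  λ_2 = 7,  λ_3 = 3.7639;  v_1 ≈ (0.2298, -0.9732, 0)


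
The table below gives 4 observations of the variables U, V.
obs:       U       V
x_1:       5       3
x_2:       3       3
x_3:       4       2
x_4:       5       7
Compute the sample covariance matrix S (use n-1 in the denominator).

Step 1 — column means:
  mean(U) = (5 + 3 + 4 + 5) / 4 = 17/4 = 4.25
  mean(V) = (3 + 3 + 2 + 7) / 4 = 15/4 = 3.75

Step 2 — sample covariance S[i,j] = (1/(n-1)) · Σ_k (x_{k,i} - mean_i) · (x_{k,j} - mean_j), with n-1 = 3.
  S[U,U] = ((0.75)·(0.75) + (-1.25)·(-1.25) + (-0.25)·(-0.25) + (0.75)·(0.75)) / 3 = 2.75/3 = 0.9167
  S[U,V] = ((0.75)·(-0.75) + (-1.25)·(-0.75) + (-0.25)·(-1.75) + (0.75)·(3.25)) / 3 = 3.25/3 = 1.0833
  S[V,V] = ((-0.75)·(-0.75) + (-0.75)·(-0.75) + (-1.75)·(-1.75) + (3.25)·(3.25)) / 3 = 14.75/3 = 4.9167

S is symmetric (S[j,i] = S[i,j]). Assembling:

S = [[0.9167, 1.0833],
 [1.0833, 4.9167]]


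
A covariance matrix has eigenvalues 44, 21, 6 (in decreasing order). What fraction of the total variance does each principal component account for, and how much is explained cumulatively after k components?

Step 1 — total variance = trace(Sigma) = Σ λ_i = 44 + 21 + 6 = 71.

Step 2 — fraction explained by component i = λ_i / Σ λ:
  PC1: 44/71 = 0.6197
  PC2: 21/71 = 0.2958
  PC3: 6/71 = 0.0845

Step 3 — cumulative fraction after k components = (λ_1 + ... + λ_k) / Σ λ:
  k = 1: 44/71 = 0.6197
  k = 2: (44 + 21)/71 = 65/71 = 0.9155
  k = 3: (44 + 21 + 6)/71 = 71/71 = 1

Summary (fraction, with percent):

explained: PC1 0.6197 (61.97%), PC2 0.2958 (29.58%), PC3 0.0845 (8.45%);  cumulative: 0.6197, 0.9155, 1
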